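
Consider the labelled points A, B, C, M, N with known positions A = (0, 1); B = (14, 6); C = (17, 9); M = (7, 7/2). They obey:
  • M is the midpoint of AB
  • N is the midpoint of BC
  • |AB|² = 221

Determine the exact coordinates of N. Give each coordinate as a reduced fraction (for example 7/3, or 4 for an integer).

N = (31/2, 15/2)

1. N_x = 31/2  [2·N = B+C = (14, 6)+(17, 9)]
2. N_y = 15/2  [2·N = B+C = (14, 6)+(17, 9)]
   so N = (31/2, 15/2)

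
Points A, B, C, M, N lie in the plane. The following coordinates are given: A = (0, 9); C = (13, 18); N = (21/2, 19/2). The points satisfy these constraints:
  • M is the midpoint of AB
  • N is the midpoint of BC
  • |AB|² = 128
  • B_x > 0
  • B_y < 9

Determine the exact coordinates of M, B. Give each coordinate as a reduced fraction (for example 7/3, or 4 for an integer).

1. B_x = 8  [B = 2·N−C = 2·(21/2, 19/2)−(13, 18)]
2. B_y = 1  [B = 2·N−C = 2·(21/2, 19/2)−(13, 18)]
   so B = (8, 1)
3. M_x = 4  [2·M = A+B = (0, 9)+(8, 1)]
4. M_y = 5  [2·M = A+B = (0, 9)+(8, 1)]
   so M = (4, 5)

M = (4, 5)
B = (8, 1)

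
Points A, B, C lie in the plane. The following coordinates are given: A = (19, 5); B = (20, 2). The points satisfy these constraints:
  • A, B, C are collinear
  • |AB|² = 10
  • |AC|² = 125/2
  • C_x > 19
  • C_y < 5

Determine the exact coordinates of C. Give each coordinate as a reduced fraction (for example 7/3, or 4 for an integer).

1. C_x = 43/2  [[A, B, C are collinear ⇒ 3x+1y-62=0] ∩ [|C−(19, 5)|²=125/2]]
2. C_y = -5/2  [[A, B, C are collinear ⇒ 3x+1y-62=0] ∩ [|C−(19, 5)|²=125/2]]
   so C = (43/2, -5/2)

C = (43/2, -5/2)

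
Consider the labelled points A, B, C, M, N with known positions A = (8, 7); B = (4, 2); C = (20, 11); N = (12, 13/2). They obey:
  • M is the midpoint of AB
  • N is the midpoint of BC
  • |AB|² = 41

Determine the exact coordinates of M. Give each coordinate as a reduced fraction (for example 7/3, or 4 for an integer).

1. M_x = 6  [2·M = A+B = (8, 7)+(4, 2)]
2. M_y = 9/2  [2·M = A+B = (8, 7)+(4, 2)]
   so M = (6, 9/2)

M = (6, 9/2)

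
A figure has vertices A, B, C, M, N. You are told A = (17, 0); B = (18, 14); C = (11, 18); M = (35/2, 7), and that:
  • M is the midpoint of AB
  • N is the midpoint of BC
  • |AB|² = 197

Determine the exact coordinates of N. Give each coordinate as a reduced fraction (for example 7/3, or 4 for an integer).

N = (29/2, 16)

1. N_x = 29/2  [2·N = B+C = (18, 14)+(11, 18)]
2. N_y = 16  [2·N = B+C = (18, 14)+(11, 18)]
   so N = (29/2, 16)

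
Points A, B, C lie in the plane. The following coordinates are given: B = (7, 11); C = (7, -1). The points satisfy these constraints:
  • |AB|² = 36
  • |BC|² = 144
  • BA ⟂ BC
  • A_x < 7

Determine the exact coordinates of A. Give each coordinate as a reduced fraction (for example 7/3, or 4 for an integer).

A = (1, 11)

1. A_x = 1  [[BA ⟂ BC ⇒ -12y+132=0] ∩ [|A−(7, 11)|²=36]]
2. A_y = 11  [[BA ⟂ BC ⇒ -12y+132=0] ∩ [|A−(7, 11)|²=36]]
   so A = (1, 11)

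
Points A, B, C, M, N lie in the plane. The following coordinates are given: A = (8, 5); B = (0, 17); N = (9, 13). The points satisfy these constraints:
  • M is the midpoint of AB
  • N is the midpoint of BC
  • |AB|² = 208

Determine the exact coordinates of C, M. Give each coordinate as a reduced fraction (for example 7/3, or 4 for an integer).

1. M_x = 4  [2·M = A+B = (8, 5)+(0, 17)]
2. M_y = 11  [2·M = A+B = (8, 5)+(0, 17)]
   so M = (4, 11)
3. C_x = 18  [C = 2·N−B = 2·(9, 13)−(0, 17)]
4. C_y = 9  [C = 2·N−B = 2·(9, 13)−(0, 17)]
   so C = (18, 9)

C = (18, 9)
M = (4, 11)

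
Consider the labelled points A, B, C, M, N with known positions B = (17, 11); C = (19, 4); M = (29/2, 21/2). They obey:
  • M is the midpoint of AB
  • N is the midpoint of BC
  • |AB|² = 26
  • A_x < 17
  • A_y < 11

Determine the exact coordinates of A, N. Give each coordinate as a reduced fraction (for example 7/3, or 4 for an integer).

A = (12, 10)
N = (18, 15/2)

1. A_x = 12  [A = 2·M−B = 2·(29/2, 21/2)−(17, 11)]
2. A_y = 10  [A = 2·M−B = 2·(29/2, 21/2)−(17, 11)]
   so A = (12, 10)
3. N_x = 18  [2·N = B+C = (17, 11)+(19, 4)]
4. N_y = 15/2  [2·N = B+C = (17, 11)+(19, 4)]
   so N = (18, 15/2)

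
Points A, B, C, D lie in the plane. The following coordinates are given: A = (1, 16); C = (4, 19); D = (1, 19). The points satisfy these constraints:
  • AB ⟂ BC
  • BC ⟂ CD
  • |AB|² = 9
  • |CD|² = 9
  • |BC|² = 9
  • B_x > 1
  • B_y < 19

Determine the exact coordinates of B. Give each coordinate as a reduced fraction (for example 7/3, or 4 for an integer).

B = (4, 16)

1. B_x = 4  [[BC ⟂ CD ⇒ 3x-12=0] ∩ [|B−(1, 16)|²=9]]
2. B_y = 16  [[BC ⟂ CD ⇒ 3x-12=0] ∩ [|B−(1, 16)|²=9]]
   so B = (4, 16)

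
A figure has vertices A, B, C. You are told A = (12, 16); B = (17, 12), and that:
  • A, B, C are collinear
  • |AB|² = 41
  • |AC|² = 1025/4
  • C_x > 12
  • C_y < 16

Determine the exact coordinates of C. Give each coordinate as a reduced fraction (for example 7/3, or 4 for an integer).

C = (49/2, 6)

1. C_x = 49/2  [[A, B, C are collinear ⇒ 4x+5y-128=0] ∩ [|C−(12, 16)|²=1025/4]]
2. C_y = 6  [[A, B, C are collinear ⇒ 4x+5y-128=0] ∩ [|C−(12, 16)|²=1025/4]]
   so C = (49/2, 6)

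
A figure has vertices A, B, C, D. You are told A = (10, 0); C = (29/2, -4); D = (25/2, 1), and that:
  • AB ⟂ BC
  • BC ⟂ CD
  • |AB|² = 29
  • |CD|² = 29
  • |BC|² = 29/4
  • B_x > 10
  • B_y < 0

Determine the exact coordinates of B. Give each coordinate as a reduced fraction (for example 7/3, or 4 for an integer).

B = (12, -5)

1. B_x = 12  [[BC ⟂ CD ⇒ 2x-5y-49=0] ∩ [|B−(10, 0)|²=29]]
2. B_y = -5  [[BC ⟂ CD ⇒ 2x-5y-49=0] ∩ [|B−(10, 0)|²=29]]
   so B = (12, -5)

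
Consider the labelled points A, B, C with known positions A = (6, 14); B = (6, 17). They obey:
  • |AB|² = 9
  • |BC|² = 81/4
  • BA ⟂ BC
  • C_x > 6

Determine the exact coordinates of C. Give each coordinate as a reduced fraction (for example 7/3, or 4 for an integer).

C = (21/2, 17)

1. C_x = 21/2  [[BA ⟂ BC ⇒ -3y+51=0] ∩ [|C−(6, 17)|²=81/4]]
2. C_y = 17  [[BA ⟂ BC ⇒ -3y+51=0] ∩ [|C−(6, 17)|²=81/4]]
   so C = (21/2, 17)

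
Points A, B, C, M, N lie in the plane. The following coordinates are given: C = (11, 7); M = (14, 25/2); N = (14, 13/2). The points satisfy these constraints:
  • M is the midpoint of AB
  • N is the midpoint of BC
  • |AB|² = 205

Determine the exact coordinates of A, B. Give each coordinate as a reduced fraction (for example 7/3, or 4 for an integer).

1. B_x = 17  [B = 2·N−C = 2·(14, 13/2)−(11, 7)]
2. B_y = 6  [B = 2·N−C = 2·(14, 13/2)−(11, 7)]
   so B = (17, 6)
3. A_x = 11  [A = 2·M−B = 2·(14, 25/2)−(17, 6)]
4. A_y = 19  [A = 2·M−B = 2·(14, 25/2)−(17, 6)]
   so A = (11, 19)

A = (11, 19)
B = (17, 6)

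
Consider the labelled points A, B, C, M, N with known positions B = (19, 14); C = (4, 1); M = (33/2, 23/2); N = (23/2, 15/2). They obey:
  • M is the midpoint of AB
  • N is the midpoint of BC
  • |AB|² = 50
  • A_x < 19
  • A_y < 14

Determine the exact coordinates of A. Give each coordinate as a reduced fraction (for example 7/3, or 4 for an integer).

A = (14, 9)

1. A_x = 14  [A = 2·M−B = 2·(33/2, 23/2)−(19, 14)]
2. A_y = 9  [A = 2·M−B = 2·(33/2, 23/2)−(19, 14)]
   so A = (14, 9)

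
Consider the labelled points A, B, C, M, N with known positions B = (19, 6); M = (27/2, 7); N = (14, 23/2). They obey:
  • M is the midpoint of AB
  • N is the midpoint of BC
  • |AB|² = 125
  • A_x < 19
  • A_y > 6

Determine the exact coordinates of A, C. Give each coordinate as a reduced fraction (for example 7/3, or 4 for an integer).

1. A_x = 8  [A = 2·M−B = 2·(27/2, 7)−(19, 6)]
2. A_y = 8  [A = 2·M−B = 2·(27/2, 7)−(19, 6)]
   so A = (8, 8)
3. C_x = 9  [C = 2·N−B = 2·(14, 23/2)−(19, 6)]
4. C_y = 17  [C = 2·N−B = 2·(14, 23/2)−(19, 6)]
   so C = (9, 17)

A = (8, 8)
C = (9, 17)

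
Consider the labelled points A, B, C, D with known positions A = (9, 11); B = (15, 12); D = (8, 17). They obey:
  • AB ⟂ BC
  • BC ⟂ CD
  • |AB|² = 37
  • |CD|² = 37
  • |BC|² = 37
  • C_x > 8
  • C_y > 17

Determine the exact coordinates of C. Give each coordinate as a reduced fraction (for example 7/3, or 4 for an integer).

C = (14, 18)

1. C_x = 14  [[AB ⟂ BC ⇒ 6x+1y-102=0] ∩ [|C−(8, 17)|²=37]]
2. C_y = 18  [[AB ⟂ BC ⇒ 6x+1y-102=0] ∩ [|C−(8, 17)|²=37]]
   so C = (14, 18)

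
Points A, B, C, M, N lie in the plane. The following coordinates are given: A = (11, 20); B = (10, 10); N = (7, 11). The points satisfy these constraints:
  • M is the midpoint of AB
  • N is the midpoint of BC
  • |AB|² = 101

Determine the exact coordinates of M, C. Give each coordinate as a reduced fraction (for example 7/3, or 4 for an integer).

1. M_x = 21/2  [2·M = A+B = (11, 20)+(10, 10)]
2. M_y = 15  [2·M = A+B = (11, 20)+(10, 10)]
   so M = (21/2, 15)
3. C_x = 4  [C = 2·N−B = 2·(7, 11)−(10, 10)]
4. C_y = 12  [C = 2·N−B = 2·(7, 11)−(10, 10)]
   so C = (4, 12)

M = (21/2, 15)
C = (4, 12)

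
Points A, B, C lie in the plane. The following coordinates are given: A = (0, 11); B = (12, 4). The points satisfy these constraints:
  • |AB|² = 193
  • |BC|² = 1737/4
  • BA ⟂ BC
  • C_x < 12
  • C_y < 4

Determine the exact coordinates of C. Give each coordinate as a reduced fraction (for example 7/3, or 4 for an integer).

1. C_x = 3/2  [[BA ⟂ BC ⇒ -12x+7y+116=0] ∩ [|C−(12, 4)|²=1737/4]]
2. C_y = -14  [[BA ⟂ BC ⇒ -12x+7y+116=0] ∩ [|C−(12, 4)|²=1737/4]]
   so C = (3/2, -14)

C = (3/2, -14)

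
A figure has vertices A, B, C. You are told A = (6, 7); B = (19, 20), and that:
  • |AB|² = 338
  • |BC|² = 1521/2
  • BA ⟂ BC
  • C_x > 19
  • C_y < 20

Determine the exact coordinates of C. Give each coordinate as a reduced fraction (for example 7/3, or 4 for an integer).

C = (77/2, 1/2)

1. C_x = 77/2  [[BA ⟂ BC ⇒ -13x-13y+507=0] ∩ [|C−(19, 20)|²=1521/2]]
2. C_y = 1/2  [[BA ⟂ BC ⇒ -13x-13y+507=0] ∩ [|C−(19, 20)|²=1521/2]]
   so C = (77/2, 1/2)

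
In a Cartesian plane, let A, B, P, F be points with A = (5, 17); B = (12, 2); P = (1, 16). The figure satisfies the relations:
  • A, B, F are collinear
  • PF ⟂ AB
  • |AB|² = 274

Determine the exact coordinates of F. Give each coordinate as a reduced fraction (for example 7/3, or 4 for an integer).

1. F_x = 1279/274  [[A, B, F are collinear ⇒ 15x+7y-194=0] ∩ [PF ⟂ AB ⇒ 7x-15y+233=0]]
2. F_y = 4853/274  [[A, B, F are collinear ⇒ 15x+7y-194=0] ∩ [PF ⟂ AB ⇒ 7x-15y+233=0]]
   so F = (1279/274, 4853/274)

F = (1279/274, 4853/274)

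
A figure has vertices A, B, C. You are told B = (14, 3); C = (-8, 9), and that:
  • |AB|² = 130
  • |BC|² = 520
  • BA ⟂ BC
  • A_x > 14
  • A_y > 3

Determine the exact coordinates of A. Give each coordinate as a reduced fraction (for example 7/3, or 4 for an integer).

A = (17, 14)

1. A_x = 17  [[BA ⟂ BC ⇒ -22x+6y+290=0] ∩ [|A−(14, 3)|²=130]]
2. A_y = 14  [[BA ⟂ BC ⇒ -22x+6y+290=0] ∩ [|A−(14, 3)|²=130]]
   so A = (17, 14)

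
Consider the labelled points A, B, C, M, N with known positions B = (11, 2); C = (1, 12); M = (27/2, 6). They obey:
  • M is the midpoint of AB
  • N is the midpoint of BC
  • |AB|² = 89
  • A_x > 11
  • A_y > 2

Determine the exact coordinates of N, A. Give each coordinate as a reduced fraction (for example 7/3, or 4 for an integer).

N = (6, 7)
A = (16, 10)

1. A_x = 16  [A = 2·M−B = 2·(27/2, 6)−(11, 2)]
2. A_y = 10  [A = 2·M−B = 2·(27/2, 6)−(11, 2)]
   so A = (16, 10)
3. N_x = 6  [2·N = B+C = (11, 2)+(1, 12)]
4. N_y = 7  [2·N = B+C = (11, 2)+(1, 12)]
   so N = (6, 7)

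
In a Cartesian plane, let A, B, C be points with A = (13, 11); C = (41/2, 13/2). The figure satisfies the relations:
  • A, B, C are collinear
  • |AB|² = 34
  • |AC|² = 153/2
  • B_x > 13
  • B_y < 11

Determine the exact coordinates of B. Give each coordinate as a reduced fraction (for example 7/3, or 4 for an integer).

1. B_x = 18  [[A, B, C are collinear ⇒ -9/2x-15/2y+141=0] ∩ [|B−(13, 11)|²=34]]
2. B_y = 8  [[A, B, C are collinear ⇒ -9/2x-15/2y+141=0] ∩ [|B−(13, 11)|²=34]]
   so B = (18, 8)

B = (18, 8)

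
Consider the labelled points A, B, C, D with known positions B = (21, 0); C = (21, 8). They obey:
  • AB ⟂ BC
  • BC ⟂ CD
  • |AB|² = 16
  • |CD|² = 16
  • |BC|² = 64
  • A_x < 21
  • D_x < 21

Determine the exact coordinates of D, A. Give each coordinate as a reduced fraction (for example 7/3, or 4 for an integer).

D = (17, 8)
A = (17, 0)

1. D_x = 17  [[BC ⟂ CD ⇒ 8y-64=0] ∩ [|D−(21, 8)|²=16]]
2. D_y = 8  [[BC ⟂ CD ⇒ 8y-64=0] ∩ [|D−(21, 8)|²=16]]
   so D = (17, 8)
3. A_x = 17  [[AB ⟂ BC ⇒ -8y=0] ∩ [|A−(21, 0)|²=16]]
4. A_y = 0  [[AB ⟂ BC ⇒ -8y=0] ∩ [|A−(21, 0)|²=16]]
   so A = (17, 0)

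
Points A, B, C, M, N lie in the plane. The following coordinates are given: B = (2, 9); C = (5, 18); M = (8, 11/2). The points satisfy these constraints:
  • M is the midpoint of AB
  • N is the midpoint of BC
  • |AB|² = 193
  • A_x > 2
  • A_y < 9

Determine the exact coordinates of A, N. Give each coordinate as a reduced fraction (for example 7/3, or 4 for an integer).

A = (14, 2)
N = (7/2, 27/2)

1. A_x = 14  [A = 2·M−B = 2·(8, 11/2)−(2, 9)]
2. A_y = 2  [A = 2·M−B = 2·(8, 11/2)−(2, 9)]
   so A = (14, 2)
3. N_x = 7/2  [2·N = B+C = (2, 9)+(5, 18)]
4. N_y = 27/2  [2·N = B+C = (2, 9)+(5, 18)]
   so N = (7/2, 27/2)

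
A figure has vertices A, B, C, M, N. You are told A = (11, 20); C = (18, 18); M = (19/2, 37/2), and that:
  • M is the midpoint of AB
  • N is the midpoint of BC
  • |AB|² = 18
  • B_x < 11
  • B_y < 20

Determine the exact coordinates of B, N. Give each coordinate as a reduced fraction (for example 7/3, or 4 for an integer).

1. B_x = 8  [B = 2·M−A = 2·(19/2, 37/2)−(11, 20)]
2. B_y = 17  [B = 2·M−A = 2·(19/2, 37/2)−(11, 20)]
   so B = (8, 17)
3. N_x = 13  [2·N = B+C = (8, 17)+(18, 18)]
4. N_y = 35/2  [2·N = B+C = (8, 17)+(18, 18)]
   so N = (13, 35/2)

B = (8, 17)
N = (13, 35/2)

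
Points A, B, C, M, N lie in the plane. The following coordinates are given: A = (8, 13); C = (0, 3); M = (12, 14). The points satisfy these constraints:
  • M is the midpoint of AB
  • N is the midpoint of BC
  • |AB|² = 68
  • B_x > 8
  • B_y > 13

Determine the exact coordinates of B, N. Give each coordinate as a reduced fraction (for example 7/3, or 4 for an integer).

1. B_x = 16  [B = 2·M−A = 2·(12, 14)−(8, 13)]
2. B_y = 15  [B = 2·M−A = 2·(12, 14)−(8, 13)]
   so B = (16, 15)
3. N_x = 8  [2·N = B+C = (16, 15)+(0, 3)]
4. N_y = 9  [2·N = B+C = (16, 15)+(0, 3)]
   so N = (8, 9)

B = (16, 15)
N = (8, 9)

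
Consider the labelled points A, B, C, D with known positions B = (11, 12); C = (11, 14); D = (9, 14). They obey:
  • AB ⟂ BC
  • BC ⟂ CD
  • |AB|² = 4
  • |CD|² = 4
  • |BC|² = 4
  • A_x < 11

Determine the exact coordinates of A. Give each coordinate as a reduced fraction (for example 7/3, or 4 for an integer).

A = (9, 12)

1. A_x = 9  [[AB ⟂ BC ⇒ -2y+24=0] ∩ [|A−(11, 12)|²=4]]
2. A_y = 12  [[AB ⟂ BC ⇒ -2y+24=0] ∩ [|A−(11, 12)|²=4]]
   so A = (9, 12)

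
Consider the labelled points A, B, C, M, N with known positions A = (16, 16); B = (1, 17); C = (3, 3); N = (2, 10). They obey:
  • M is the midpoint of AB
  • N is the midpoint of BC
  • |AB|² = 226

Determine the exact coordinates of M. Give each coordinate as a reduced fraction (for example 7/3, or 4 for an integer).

M = (17/2, 33/2)

1. M_x = 17/2  [2·M = A+B = (16, 16)+(1, 17)]
2. M_y = 33/2  [2·M = A+B = (16, 16)+(1, 17)]
   so M = (17/2, 33/2)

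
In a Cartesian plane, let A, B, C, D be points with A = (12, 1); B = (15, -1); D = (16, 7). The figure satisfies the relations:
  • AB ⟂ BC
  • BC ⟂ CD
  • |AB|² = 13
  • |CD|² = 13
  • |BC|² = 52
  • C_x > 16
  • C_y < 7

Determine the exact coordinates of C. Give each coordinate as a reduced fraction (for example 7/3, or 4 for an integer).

C = (19, 5)

1. C_x = 19  [[AB ⟂ BC ⇒ 3x-2y-47=0] ∩ [|C−(16, 7)|²=13]]
2. C_y = 5  [[AB ⟂ BC ⇒ 3x-2y-47=0] ∩ [|C−(16, 7)|²=13]]
   so C = (19, 5)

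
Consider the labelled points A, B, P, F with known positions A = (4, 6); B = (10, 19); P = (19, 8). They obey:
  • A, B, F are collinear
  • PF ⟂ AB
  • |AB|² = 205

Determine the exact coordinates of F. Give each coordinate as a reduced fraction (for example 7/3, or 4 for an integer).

F = (1516/205, 2738/205)

1. F_x = 1516/205  [[A, B, F are collinear ⇒ -13x+6y+16=0] ∩ [PF ⟂ AB ⇒ 6x+13y-218=0]]
2. F_y = 2738/205  [[A, B, F are collinear ⇒ -13x+6y+16=0] ∩ [PF ⟂ AB ⇒ 6x+13y-218=0]]
   so F = (1516/205, 2738/205)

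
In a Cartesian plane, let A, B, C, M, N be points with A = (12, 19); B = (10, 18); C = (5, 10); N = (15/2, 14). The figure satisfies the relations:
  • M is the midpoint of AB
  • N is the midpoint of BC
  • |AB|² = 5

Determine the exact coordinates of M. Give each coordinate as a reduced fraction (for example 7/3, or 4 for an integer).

1. M_x = 11  [2·M = A+B = (12, 19)+(10, 18)]
2. M_y = 37/2  [2·M = A+B = (12, 19)+(10, 18)]
   so M = (11, 37/2)

M = (11, 37/2)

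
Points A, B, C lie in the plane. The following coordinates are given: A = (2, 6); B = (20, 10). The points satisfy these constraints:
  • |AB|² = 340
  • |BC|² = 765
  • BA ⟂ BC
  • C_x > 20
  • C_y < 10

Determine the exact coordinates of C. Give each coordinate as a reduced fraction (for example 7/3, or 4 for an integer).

1. C_x = 26  [[BA ⟂ BC ⇒ -18x-4y+400=0] ∩ [|C−(20, 10)|²=765]]
2. C_y = -17  [[BA ⟂ BC ⇒ -18x-4y+400=0] ∩ [|C−(20, 10)|²=765]]
   so C = (26, -17)

C = (26, -17)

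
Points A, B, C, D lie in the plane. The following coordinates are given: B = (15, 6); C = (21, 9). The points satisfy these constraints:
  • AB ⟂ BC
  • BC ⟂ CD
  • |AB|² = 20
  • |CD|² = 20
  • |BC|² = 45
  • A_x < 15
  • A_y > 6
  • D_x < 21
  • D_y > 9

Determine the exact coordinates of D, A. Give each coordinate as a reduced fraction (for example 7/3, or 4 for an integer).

D = (19, 13)
A = (13, 10)

1. D_x = 19  [[BC ⟂ CD ⇒ 6x+3y-153=0] ∩ [|D−(21, 9)|²=20]]
2. D_y = 13  [[BC ⟂ CD ⇒ 6x+3y-153=0] ∩ [|D−(21, 9)|²=20]]
   so D = (19, 13)
3. A_x = 13  [[AB ⟂ BC ⇒ -6x-3y+108=0] ∩ [|A−(15, 6)|²=20]]
4. A_y = 10  [[AB ⟂ BC ⇒ -6x-3y+108=0] ∩ [|A−(15, 6)|²=20]]
   so A = (13, 10)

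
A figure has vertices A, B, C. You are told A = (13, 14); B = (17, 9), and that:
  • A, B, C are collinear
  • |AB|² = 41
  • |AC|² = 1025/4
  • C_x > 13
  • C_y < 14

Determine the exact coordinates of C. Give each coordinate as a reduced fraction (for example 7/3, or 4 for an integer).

1. C_x = 23  [[A, B, C are collinear ⇒ 5x+4y-121=0] ∩ [|C−(13, 14)|²=1025/4]]
2. C_y = 3/2  [[A, B, C are collinear ⇒ 5x+4y-121=0] ∩ [|C−(13, 14)|²=1025/4]]
   so C = (23, 3/2)

C = (23, 3/2)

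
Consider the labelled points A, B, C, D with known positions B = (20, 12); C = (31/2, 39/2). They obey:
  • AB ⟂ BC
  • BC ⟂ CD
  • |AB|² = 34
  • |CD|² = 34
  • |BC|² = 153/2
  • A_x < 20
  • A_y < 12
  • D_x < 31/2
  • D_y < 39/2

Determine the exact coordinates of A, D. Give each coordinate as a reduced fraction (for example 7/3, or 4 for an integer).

A = (15, 9)
D = (21/2, 33/2)

1. A_x = 15  [[AB ⟂ BC ⇒ 9/2x-15/2y=0] ∩ [|A−(20, 12)|²=34]]
2. A_y = 9  [[AB ⟂ BC ⇒ 9/2x-15/2y=0] ∩ [|A−(20, 12)|²=34]]
   so A = (15, 9)
3. D_x = 21/2  [[BC ⟂ CD ⇒ -9/2x+15/2y-153/2=0] ∩ [|D−(31/2, 39/2)|²=34]]
4. D_y = 33/2  [[BC ⟂ CD ⇒ -9/2x+15/2y-153/2=0] ∩ [|D−(31/2, 39/2)|²=34]]
   so D = (21/2, 33/2)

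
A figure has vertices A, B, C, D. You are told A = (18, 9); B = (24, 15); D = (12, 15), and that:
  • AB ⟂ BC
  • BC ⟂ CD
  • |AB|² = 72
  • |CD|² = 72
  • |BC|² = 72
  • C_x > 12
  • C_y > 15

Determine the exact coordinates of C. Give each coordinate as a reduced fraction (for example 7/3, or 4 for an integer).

C = (18, 21)

1. C_x = 18  [[AB ⟂ BC ⇒ 6x+6y-234=0] ∩ [|C−(12, 15)|²=72]]
2. C_y = 21  [[AB ⟂ BC ⇒ 6x+6y-234=0] ∩ [|C−(12, 15)|²=72]]
   so C = (18, 21)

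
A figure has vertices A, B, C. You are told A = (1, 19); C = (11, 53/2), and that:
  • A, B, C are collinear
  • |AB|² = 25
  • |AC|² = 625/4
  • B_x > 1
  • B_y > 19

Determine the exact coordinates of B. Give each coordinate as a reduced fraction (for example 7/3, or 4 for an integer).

1. B_x = 5  [[A, B, C are collinear ⇒ 15/2x-10y+365/2=0] ∩ [|B−(1, 19)|²=25]]
2. B_y = 22  [[A, B, C are collinear ⇒ 15/2x-10y+365/2=0] ∩ [|B−(1, 19)|²=25]]
   so B = (5, 22)

B = (5, 22)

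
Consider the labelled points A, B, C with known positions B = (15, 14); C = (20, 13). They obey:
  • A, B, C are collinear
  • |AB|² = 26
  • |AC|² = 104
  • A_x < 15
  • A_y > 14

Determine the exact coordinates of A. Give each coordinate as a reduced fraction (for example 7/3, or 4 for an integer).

1. A_x = 10  [[A, B, C are collinear ⇒ 1x+5y-85=0] ∩ [|A−(15, 14)|²=26]]
2. A_y = 15  [[A, B, C are collinear ⇒ 1x+5y-85=0] ∩ [|A−(15, 14)|²=26]]
   so A = (10, 15)

A = (10, 15)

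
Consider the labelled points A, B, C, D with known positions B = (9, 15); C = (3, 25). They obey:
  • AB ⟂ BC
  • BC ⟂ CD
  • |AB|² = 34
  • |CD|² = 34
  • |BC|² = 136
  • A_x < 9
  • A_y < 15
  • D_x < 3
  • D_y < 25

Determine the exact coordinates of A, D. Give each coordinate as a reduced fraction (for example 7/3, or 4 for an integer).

A = (4, 12)
D = (-2, 22)

1. A_x = 4  [[AB ⟂ BC ⇒ 6x-10y+96=0] ∩ [|A−(9, 15)|²=34]]
2. A_y = 12  [[AB ⟂ BC ⇒ 6x-10y+96=0] ∩ [|A−(9, 15)|²=34]]
   so A = (4, 12)
3. D_x = -2  [[BC ⟂ CD ⇒ -6x+10y-232=0] ∩ [|D−(3, 25)|²=34]]
4. D_y = 22  [[BC ⟂ CD ⇒ -6x+10y-232=0] ∩ [|D−(3, 25)|²=34]]
   so D = (-2, 22)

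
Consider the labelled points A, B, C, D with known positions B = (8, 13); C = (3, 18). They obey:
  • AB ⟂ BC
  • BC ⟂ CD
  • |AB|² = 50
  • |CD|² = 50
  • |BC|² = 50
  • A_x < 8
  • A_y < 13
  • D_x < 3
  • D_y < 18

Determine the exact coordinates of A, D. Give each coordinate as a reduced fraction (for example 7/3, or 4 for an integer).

1. A_x = 3  [[AB ⟂ BC ⇒ 5x-5y+25=0] ∩ [|A−(8, 13)|²=50]]
2. A_y = 8  [[AB ⟂ BC ⇒ 5x-5y+25=0] ∩ [|A−(8, 13)|²=50]]
   so A = (3, 8)
3. D_x = -2  [[BC ⟂ CD ⇒ -5x+5y-75=0] ∩ [|D−(3, 18)|²=50]]
4. D_y = 13  [[BC ⟂ CD ⇒ -5x+5y-75=0] ∩ [|D−(3, 18)|²=50]]
   so D = (-2, 13)

A = (3, 8)
D = (-2, 13)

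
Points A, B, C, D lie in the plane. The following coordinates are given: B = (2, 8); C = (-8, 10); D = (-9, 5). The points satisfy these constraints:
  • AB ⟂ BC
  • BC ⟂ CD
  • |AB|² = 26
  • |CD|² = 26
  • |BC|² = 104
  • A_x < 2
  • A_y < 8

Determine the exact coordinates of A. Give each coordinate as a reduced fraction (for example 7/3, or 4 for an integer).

A = (1, 3)

1. A_x = 1  [[AB ⟂ BC ⇒ 10x-2y-4=0] ∩ [|A−(2, 8)|²=26]]
2. A_y = 3  [[AB ⟂ BC ⇒ 10x-2y-4=0] ∩ [|A−(2, 8)|²=26]]
   so A = (1, 3)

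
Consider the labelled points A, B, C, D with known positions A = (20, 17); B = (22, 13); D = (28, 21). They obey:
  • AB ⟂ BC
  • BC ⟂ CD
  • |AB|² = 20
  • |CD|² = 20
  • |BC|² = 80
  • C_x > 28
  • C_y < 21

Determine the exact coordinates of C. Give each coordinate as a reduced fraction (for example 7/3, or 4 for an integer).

C = (30, 17)

1. C_x = 30  [[AB ⟂ BC ⇒ 2x-4y+8=0] ∩ [|C−(28, 21)|²=20]]
2. C_y = 17  [[AB ⟂ BC ⇒ 2x-4y+8=0] ∩ [|C−(28, 21)|²=20]]
   so C = (30, 17)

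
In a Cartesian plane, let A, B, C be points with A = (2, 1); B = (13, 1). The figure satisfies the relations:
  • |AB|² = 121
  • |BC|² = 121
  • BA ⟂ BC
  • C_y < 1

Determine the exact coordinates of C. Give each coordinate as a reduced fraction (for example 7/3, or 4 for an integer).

C = (13, -10)

1. C_x = 13  [[BA ⟂ BC ⇒ -11x+143=0] ∩ [|C−(13, 1)|²=121]]
2. C_y = -10  [[BA ⟂ BC ⇒ -11x+143=0] ∩ [|C−(13, 1)|²=121]]
   so C = (13, -10)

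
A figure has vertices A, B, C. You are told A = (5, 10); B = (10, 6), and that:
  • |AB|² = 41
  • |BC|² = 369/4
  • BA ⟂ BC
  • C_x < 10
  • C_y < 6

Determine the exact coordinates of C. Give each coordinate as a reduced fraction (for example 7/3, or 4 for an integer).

1. C_x = 4  [[BA ⟂ BC ⇒ -5x+4y+26=0] ∩ [|C−(10, 6)|²=369/4]]
2. C_y = -3/2  [[BA ⟂ BC ⇒ -5x+4y+26=0] ∩ [|C−(10, 6)|²=369/4]]
   so C = (4, -3/2)

C = (4, -3/2)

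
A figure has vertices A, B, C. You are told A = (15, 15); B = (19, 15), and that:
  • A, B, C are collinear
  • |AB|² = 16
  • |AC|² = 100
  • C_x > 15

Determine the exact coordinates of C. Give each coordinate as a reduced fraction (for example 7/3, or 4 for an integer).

1. C_x = 25  [[A, B, C are collinear ⇒ 4y-60=0] ∩ [|C−(15, 15)|²=100]]
2. C_y = 15  [[A, B, C are collinear ⇒ 4y-60=0] ∩ [|C−(15, 15)|²=100]]
   so C = (25, 15)

C = (25, 15)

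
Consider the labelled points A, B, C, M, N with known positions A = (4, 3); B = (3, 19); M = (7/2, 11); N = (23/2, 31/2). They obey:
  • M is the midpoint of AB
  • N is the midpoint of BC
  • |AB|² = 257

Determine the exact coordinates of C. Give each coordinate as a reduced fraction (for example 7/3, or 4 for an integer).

C = (20, 12)

1. C_x = 20  [C = 2·N−B = 2·(23/2, 31/2)−(3, 19)]
2. C_y = 12  [C = 2·N−B = 2·(23/2, 31/2)−(3, 19)]
   so C = (20, 12)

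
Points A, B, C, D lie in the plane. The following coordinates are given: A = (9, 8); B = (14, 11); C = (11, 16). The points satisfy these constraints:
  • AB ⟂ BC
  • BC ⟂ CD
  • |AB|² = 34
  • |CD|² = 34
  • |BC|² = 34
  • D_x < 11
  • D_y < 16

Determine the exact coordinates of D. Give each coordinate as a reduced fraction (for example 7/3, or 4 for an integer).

1. D_x = 6  [[BC ⟂ CD ⇒ -3x+5y-47=0] ∩ [|D−(11, 16)|²=34]]
2. D_y = 13  [[BC ⟂ CD ⇒ -3x+5y-47=0] ∩ [|D−(11, 16)|²=34]]
   so D = (6, 13)

D = (6, 13)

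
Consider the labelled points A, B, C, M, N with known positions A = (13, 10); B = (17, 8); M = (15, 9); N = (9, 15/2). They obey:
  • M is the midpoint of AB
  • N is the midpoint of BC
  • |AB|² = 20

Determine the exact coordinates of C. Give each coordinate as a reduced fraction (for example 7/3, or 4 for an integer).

C = (1, 7)

1. C_x = 1  [C = 2·N−B = 2·(9, 15/2)−(17, 8)]
2. C_y = 7  [C = 2·N−B = 2·(9, 15/2)−(17, 8)]
   so C = (1, 7)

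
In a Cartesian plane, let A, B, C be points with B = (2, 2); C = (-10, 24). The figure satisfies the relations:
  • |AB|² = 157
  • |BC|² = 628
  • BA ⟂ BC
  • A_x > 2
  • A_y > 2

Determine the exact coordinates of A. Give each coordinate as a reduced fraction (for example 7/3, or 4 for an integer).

A = (13, 8)

1. A_x = 13  [[BA ⟂ BC ⇒ -12x+22y-20=0] ∩ [|A−(2, 2)|²=157]]
2. A_y = 8  [[BA ⟂ BC ⇒ -12x+22y-20=0] ∩ [|A−(2, 2)|²=157]]
   so A = (13, 8)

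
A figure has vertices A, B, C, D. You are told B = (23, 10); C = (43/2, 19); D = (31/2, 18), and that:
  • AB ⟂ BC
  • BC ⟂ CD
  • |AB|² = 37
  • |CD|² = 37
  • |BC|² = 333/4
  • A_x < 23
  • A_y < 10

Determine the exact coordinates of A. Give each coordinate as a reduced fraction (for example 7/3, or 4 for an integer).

1. A_x = 17  [[AB ⟂ BC ⇒ 3/2x-9y+111/2=0] ∩ [|A−(23, 10)|²=37]]
2. A_y = 9  [[AB ⟂ BC ⇒ 3/2x-9y+111/2=0] ∩ [|A−(23, 10)|²=37]]
   so A = (17, 9)

A = (17, 9)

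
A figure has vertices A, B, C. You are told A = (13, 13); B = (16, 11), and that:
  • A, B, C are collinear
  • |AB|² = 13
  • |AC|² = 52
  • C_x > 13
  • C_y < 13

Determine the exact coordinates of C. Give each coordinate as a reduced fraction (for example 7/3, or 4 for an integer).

1. C_x = 19  [[A, B, C are collinear ⇒ 2x+3y-65=0] ∩ [|C−(13, 13)|²=52]]
2. C_y = 9  [[A, B, C are collinear ⇒ 2x+3y-65=0] ∩ [|C−(13, 13)|²=52]]
   so C = (19, 9)

C = (19, 9)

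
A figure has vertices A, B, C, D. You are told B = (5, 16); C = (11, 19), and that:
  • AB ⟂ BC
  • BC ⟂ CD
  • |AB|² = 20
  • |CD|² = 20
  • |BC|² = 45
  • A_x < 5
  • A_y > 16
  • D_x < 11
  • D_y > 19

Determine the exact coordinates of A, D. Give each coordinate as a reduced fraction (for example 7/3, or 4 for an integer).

A = (3, 20)
D = (9, 23)

1. A_x = 3  [[AB ⟂ BC ⇒ -6x-3y+78=0] ∩ [|A−(5, 16)|²=20]]
2. A_y = 20  [[AB ⟂ BC ⇒ -6x-3y+78=0] ∩ [|A−(5, 16)|²=20]]
   so A = (3, 20)
3. D_x = 9  [[BC ⟂ CD ⇒ 6x+3y-123=0] ∩ [|D−(11, 19)|²=20]]
4. D_y = 23  [[BC ⟂ CD ⇒ 6x+3y-123=0] ∩ [|D−(11, 19)|²=20]]
   so D = (9, 23)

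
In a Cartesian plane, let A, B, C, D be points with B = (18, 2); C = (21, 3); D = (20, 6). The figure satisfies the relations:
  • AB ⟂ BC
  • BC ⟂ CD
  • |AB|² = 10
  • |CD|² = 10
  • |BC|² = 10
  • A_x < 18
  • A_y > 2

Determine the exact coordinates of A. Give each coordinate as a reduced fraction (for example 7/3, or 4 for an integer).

1. A_x = 17  [[AB ⟂ BC ⇒ -3x-1y+56=0] ∩ [|A−(18, 2)|²=10]]
2. A_y = 5  [[AB ⟂ BC ⇒ -3x-1y+56=0] ∩ [|A−(18, 2)|²=10]]
   so A = (17, 5)

A = (17, 5)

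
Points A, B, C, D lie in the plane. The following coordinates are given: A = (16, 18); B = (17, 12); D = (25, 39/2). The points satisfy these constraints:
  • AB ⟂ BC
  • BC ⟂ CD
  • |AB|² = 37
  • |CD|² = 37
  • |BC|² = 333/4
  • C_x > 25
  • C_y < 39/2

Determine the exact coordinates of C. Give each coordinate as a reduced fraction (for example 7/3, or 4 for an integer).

C = (26, 27/2)

1. C_x = 26  [[AB ⟂ BC ⇒ 1x-6y+55=0] ∩ [|C−(25, 39/2)|²=37]]
2. C_y = 27/2  [[AB ⟂ BC ⇒ 1x-6y+55=0] ∩ [|C−(25, 39/2)|²=37]]
   so C = (26, 27/2)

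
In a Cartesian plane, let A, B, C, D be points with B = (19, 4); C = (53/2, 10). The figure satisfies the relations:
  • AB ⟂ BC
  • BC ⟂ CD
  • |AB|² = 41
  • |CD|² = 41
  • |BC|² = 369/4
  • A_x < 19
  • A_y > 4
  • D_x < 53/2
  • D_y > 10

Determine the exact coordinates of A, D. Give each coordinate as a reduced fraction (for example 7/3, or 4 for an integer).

1. A_x = 15  [[AB ⟂ BC ⇒ -15/2x-6y+333/2=0] ∩ [|A−(19, 4)|²=41]]
2. A_y = 9  [[AB ⟂ BC ⇒ -15/2x-6y+333/2=0] ∩ [|A−(19, 4)|²=41]]
   so A = (15, 9)
3. D_x = 45/2  [[BC ⟂ CD ⇒ 15/2x+6y-1035/4=0] ∩ [|D−(53/2, 10)|²=41]]
4. D_y = 15  [[BC ⟂ CD ⇒ 15/2x+6y-1035/4=0] ∩ [|D−(53/2, 10)|²=41]]
   so D = (45/2, 15)

A = (15, 9)
D = (45/2, 15)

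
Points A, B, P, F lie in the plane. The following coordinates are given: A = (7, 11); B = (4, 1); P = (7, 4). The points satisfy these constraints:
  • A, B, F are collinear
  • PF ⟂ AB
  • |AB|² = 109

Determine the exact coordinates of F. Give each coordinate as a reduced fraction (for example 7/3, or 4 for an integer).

F = (553/109, 499/109)

1. F_x = 553/109  [[A, B, F are collinear ⇒ 10x-3y-37=0] ∩ [PF ⟂ AB ⇒ -3x-10y+61=0]]
2. F_y = 499/109  [[A, B, F are collinear ⇒ 10x-3y-37=0] ∩ [PF ⟂ AB ⇒ -3x-10y+61=0]]
   so F = (553/109, 499/109)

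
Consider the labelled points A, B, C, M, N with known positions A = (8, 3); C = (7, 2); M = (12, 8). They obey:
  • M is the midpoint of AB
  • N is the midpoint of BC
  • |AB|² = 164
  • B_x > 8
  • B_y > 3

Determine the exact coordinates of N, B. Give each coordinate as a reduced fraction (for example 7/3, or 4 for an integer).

N = (23/2, 15/2)
B = (16, 13)

1. B_x = 16  [B = 2·M−A = 2·(12, 8)−(8, 3)]
2. B_y = 13  [B = 2·M−A = 2·(12, 8)−(8, 3)]
   so B = (16, 13)
3. N_x = 23/2  [2·N = B+C = (16, 13)+(7, 2)]
4. N_y = 15/2  [2·N = B+C = (16, 13)+(7, 2)]
   so N = (23/2, 15/2)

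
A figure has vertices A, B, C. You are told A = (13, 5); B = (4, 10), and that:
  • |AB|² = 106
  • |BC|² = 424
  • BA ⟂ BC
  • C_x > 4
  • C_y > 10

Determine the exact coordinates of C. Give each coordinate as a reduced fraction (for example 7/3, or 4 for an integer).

1. C_x = 14  [[BA ⟂ BC ⇒ 9x-5y+14=0] ∩ [|C−(4, 10)|²=424]]
2. C_y = 28  [[BA ⟂ BC ⇒ 9x-5y+14=0] ∩ [|C−(4, 10)|²=424]]
   so C = (14, 28)

C = (14, 28)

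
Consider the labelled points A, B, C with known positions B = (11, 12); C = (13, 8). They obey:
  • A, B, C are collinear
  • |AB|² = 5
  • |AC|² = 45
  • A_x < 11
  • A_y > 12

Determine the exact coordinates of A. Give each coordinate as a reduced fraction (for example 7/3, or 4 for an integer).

1. A_x = 10  [[A, B, C are collinear ⇒ 4x+2y-68=0] ∩ [|A−(11, 12)|²=5]]
2. A_y = 14  [[A, B, C are collinear ⇒ 4x+2y-68=0] ∩ [|A−(11, 12)|²=5]]
   so A = (10, 14)

A = (10, 14)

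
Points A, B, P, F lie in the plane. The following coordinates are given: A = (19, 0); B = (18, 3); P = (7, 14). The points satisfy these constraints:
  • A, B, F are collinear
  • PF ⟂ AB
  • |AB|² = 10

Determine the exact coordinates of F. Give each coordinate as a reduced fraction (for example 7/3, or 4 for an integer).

1. F_x = 68/5  [[A, B, F are collinear ⇒ -3x-1y+57=0] ∩ [PF ⟂ AB ⇒ -1x+3y-35=0]]
2. F_y = 81/5  [[A, B, F are collinear ⇒ -3x-1y+57=0] ∩ [PF ⟂ AB ⇒ -1x+3y-35=0]]
   so F = (68/5, 81/5)

F = (68/5, 81/5)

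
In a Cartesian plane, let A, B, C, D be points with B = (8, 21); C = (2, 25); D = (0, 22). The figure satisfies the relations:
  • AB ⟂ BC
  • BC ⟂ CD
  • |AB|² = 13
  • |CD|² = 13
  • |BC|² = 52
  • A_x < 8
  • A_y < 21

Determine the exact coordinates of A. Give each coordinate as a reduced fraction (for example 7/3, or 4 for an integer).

A = (6, 18)

1. A_x = 6  [[AB ⟂ BC ⇒ 6x-4y+36=0] ∩ [|A−(8, 21)|²=13]]
2. A_y = 18  [[AB ⟂ BC ⇒ 6x-4y+36=0] ∩ [|A−(8, 21)|²=13]]
   so A = (6, 18)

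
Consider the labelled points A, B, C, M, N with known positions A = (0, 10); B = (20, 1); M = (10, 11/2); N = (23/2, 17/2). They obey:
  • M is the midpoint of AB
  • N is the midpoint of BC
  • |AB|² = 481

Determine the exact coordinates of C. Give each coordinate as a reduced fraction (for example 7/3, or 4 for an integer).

1. C_x = 3  [C = 2·N−B = 2·(23/2, 17/2)−(20, 1)]
2. C_y = 16  [C = 2·N−B = 2·(23/2, 17/2)−(20, 1)]
   so C = (3, 16)

C = (3, 16)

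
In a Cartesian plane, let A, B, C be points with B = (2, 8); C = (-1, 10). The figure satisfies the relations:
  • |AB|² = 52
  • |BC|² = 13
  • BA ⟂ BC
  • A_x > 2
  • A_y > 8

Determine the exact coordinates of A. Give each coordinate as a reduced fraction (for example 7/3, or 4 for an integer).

1. A_x = 6  [[BA ⟂ BC ⇒ -3x+2y-10=0] ∩ [|A−(2, 8)|²=52]]
2. A_y = 14  [[BA ⟂ BC ⇒ -3x+2y-10=0] ∩ [|A−(2, 8)|²=52]]
   so A = (6, 14)

A = (6, 14)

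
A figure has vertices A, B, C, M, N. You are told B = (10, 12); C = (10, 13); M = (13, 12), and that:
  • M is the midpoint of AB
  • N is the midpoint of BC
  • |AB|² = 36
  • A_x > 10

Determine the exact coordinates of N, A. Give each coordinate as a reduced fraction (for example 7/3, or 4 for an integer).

1. A_x = 16  [A = 2·M−B = 2·(13, 12)−(10, 12)]
2. A_y = 12  [A = 2·M−B = 2·(13, 12)−(10, 12)]
   so A = (16, 12)
3. N_x = 10  [2·N = B+C = (10, 12)+(10, 13)]
4. N_y = 25/2  [2·N = B+C = (10, 12)+(10, 13)]
   so N = (10, 25/2)

N = (10, 25/2)
A = (16, 12)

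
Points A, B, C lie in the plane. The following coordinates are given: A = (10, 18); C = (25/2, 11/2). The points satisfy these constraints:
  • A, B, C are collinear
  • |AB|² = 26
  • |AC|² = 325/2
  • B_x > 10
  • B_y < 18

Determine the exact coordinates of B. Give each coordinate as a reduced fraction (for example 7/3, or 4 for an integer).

B = (11, 13)

1. B_x = 11  [[A, B, C are collinear ⇒ -25/2x-5/2y+170=0] ∩ [|B−(10, 18)|²=26]]
2. B_y = 13  [[A, B, C are collinear ⇒ -25/2x-5/2y+170=0] ∩ [|B−(10, 18)|²=26]]
   so B = (11, 13)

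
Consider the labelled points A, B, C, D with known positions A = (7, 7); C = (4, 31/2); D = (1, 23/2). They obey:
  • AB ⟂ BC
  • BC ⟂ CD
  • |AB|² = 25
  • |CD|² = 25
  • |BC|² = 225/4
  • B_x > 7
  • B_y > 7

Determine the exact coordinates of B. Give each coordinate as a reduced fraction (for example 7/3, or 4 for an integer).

B = (10, 11)

1. B_x = 10  [[BC ⟂ CD ⇒ 3x+4y-74=0] ∩ [|B−(7, 7)|²=25]]
2. B_y = 11  [[BC ⟂ CD ⇒ 3x+4y-74=0] ∩ [|B−(7, 7)|²=25]]
   so B = (10, 11)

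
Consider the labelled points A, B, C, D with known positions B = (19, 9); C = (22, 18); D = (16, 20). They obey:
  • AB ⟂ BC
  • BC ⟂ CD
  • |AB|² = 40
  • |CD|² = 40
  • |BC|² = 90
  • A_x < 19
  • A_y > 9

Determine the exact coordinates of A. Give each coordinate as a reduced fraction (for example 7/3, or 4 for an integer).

A = (13, 11)

1. A_x = 13  [[AB ⟂ BC ⇒ -3x-9y+138=0] ∩ [|A−(19, 9)|²=40]]
2. A_y = 11  [[AB ⟂ BC ⇒ -3x-9y+138=0] ∩ [|A−(19, 9)|²=40]]
   so A = (13, 11)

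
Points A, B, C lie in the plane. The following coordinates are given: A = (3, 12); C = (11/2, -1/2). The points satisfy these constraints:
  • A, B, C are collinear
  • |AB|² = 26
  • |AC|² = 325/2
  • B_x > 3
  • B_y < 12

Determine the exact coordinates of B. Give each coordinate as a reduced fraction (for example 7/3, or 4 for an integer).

B = (4, 7)

1. B_x = 4  [[A, B, C are collinear ⇒ -25/2x-5/2y+135/2=0] ∩ [|B−(3, 12)|²=26]]
2. B_y = 7  [[A, B, C are collinear ⇒ -25/2x-5/2y+135/2=0] ∩ [|B−(3, 12)|²=26]]
   so B = (4, 7)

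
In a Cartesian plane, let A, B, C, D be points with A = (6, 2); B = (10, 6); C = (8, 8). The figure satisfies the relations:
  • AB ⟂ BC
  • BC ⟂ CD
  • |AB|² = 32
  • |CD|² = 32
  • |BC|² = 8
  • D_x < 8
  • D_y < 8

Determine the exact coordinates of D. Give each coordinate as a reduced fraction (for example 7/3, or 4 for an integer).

1. D_x = 4  [[BC ⟂ CD ⇒ -2x+2y=0] ∩ [|D−(8, 8)|²=32]]
2. D_y = 4  [[BC ⟂ CD ⇒ -2x+2y=0] ∩ [|D−(8, 8)|²=32]]
   so D = (4, 4)

D = (4, 4)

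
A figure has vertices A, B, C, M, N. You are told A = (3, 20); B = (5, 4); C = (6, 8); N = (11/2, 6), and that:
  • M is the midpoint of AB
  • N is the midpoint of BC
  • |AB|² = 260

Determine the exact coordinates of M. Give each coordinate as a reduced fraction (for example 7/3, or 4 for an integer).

M = (4, 12)

1. M_x = 4  [2·M = A+B = (3, 20)+(5, 4)]
2. M_y = 12  [2·M = A+B = (3, 20)+(5, 4)]
   so M = (4, 12)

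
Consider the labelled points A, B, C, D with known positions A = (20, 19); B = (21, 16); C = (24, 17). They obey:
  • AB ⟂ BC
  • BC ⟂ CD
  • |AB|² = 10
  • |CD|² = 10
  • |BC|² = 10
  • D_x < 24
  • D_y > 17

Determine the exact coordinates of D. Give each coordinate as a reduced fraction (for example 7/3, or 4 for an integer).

1. D_x = 23  [[BC ⟂ CD ⇒ 3x+1y-89=0] ∩ [|D−(24, 17)|²=10]]
2. D_y = 20  [[BC ⟂ CD ⇒ 3x+1y-89=0] ∩ [|D−(24, 17)|²=10]]
   so D = (23, 20)

D = (23, 20)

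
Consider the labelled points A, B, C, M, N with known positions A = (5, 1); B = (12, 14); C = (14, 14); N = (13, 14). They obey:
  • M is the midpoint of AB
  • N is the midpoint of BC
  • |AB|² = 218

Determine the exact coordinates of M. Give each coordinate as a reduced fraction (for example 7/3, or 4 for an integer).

1. M_x = 17/2  [2·M = A+B = (5, 1)+(12, 14)]
2. M_y = 15/2  [2·M = A+B = (5, 1)+(12, 14)]
   so M = (17/2, 15/2)

M = (17/2, 15/2)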